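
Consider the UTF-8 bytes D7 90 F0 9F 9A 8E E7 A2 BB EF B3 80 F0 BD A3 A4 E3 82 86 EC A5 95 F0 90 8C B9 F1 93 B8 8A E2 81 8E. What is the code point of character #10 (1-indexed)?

U+204E

Offset 0: leading byte 0xD7 = 11010111 → 2-byte char #1 = D7 90.
Offset 2: leading byte 0xF0 = 11110000 → 4-byte char #2 = F0 9F 9A 8E.
Offset 6: leading byte 0xE7 = 11100111 → 3-byte char #3 = E7 A2 BB.
Offset 9: leading byte 0xEF = 11101111 → 3-byte char #4 = EF B3 80.
Offset 12: leading byte 0xF0 = 11110000 → 4-byte char #5 = F0 BD A3 A4.
Offset 16: leading byte 0xE3 = 11100011 → 3-byte char #6 = E3 82 86.
Offset 19: leading byte 0xEC = 11101100 → 3-byte char #7 = EC A5 95.
Offset 22: leading byte 0xF0 = 11110000 → 4-byte char #8 = F0 90 8C B9.
Offset 26: leading byte 0xF1 = 11110001 → 4-byte char #9 = F1 93 B8 8A.
Offset 30: leading byte 0xE2 = 11100010 → 3-byte char #10 = E2 81 8E.
Leading byte 0xE2 = 11100010 matches 1110xxxx → 3-byte sequence.
Byte 1: 0xE2 = 11100010, payload 0010 (4 bits).
Byte 2: 0x81 = 10000001 (10xxxxxx ✓), payload 000001.
Byte 3: 0x8E = 10001110 (10xxxxxx ✓), payload 001110.
Concatenate: 0010000001001110 = 0x204E (16 bits → U+204E).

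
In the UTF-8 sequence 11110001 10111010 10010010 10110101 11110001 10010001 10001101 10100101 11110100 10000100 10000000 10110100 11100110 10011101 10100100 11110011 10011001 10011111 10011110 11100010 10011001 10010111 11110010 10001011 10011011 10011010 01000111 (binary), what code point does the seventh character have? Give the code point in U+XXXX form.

U+8B6DA

Offset 0: leading byte 0xF1 = 11110001 → 4-byte char #1 = F1 BA 92 B5.
Offset 4: leading byte 0xF1 = 11110001 → 4-byte char #2 = F1 91 8D A5.
Offset 8: leading byte 0xF4 = 11110100 → 4-byte char #3 = F4 84 80 B4.
Offset 12: leading byte 0xE6 = 11100110 → 3-byte char #4 = E6 9D A4.
Offset 15: leading byte 0xF3 = 11110011 → 4-byte char #5 = F3 99 9F 9E.
Offset 19: leading byte 0xE2 = 11100010 → 3-byte char #6 = E2 99 97.
Offset 22: leading byte 0xF2 = 11110010 → 4-byte char #7 = F2 8B 9B 9A.
Leading byte 0xF2 = 11110010 matches 11110xxx → 4-byte sequence.
Byte 1: 0xF2 = 11110010, payload 010 (3 bits).
Byte 2: 0x8B = 10001011 (10xxxxxx ✓), payload 001011.
Byte 3: 0x9B = 10011011 (10xxxxxx ✓), payload 011011.
Byte 4: 0x9A = 10011010 (10xxxxxx ✓), payload 011010.
Concatenate: 010001011011011011010 = 0x8B6DA (21 bits → U+8B6DA).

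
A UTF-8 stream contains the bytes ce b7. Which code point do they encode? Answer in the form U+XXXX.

U+03B7

Leading byte 0xCE = 11001110 matches 110xxxxx → 2-byte sequence.
Byte 1: 0xCE = 11001110, payload 01110 (5 bits).
Byte 2: 0xB7 = 10110111 (10xxxxxx ✓), payload 110111.
Concatenate: 01110110111 = 0x3B7 (11 bits → U+03B7).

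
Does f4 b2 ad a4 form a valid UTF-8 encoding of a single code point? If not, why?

invalid (encodes a value above U+10FFFF)

Leading byte 0xF4 = 11110100 → 4-byte form.
Payload = 0x132B64, which exceeds U+10FFFF, the maximum Unicode code point. (Leading bytes F5–FF, or F4 followed by ≥ 0x90, are invalid.)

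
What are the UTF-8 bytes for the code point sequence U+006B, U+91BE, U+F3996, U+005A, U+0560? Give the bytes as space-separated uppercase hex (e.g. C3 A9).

U+006B: 1-byte form → 6B.
U+91BE: 3-byte form → E9 86 BE.
U+F3996: 4-byte form → F3 B3 A6 96.
U+005A: 1-byte form → 5A.
U+0560: 2-byte form → D5 A0.
Concatenated (11 bytes): 6B E9 86 BE F3 B3 A6 96 5A D5 A0.

6B E9 86 BE F3 B3 A6 96 5A D5 A0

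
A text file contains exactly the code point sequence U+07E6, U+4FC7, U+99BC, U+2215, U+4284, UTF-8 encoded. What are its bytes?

U+07E6: 2-byte form → DF A6.
U+4FC7: 3-byte form → E4 BF 87.
U+99BC: 3-byte form → E9 A6 BC.
U+2215: 3-byte form → E2 88 95.
U+4284: 3-byte form → E4 8A 84.
Concatenated (14 bytes): DF A6 E4 BF 87 E9 A6 BC E2 88 95 E4 8A 84.

DF A6 E4 BF 87 E9 A6 BC E2 88 95 E4 8A 84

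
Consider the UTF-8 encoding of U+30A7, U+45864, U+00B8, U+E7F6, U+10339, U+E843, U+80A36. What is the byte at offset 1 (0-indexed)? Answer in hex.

0x82

U+30A7 → 3-byte form E3 82 A7 at offsets 0–2.
Offset 1 falls in char 1's range; it's byte 2 of E3 82 A7 = 0x82.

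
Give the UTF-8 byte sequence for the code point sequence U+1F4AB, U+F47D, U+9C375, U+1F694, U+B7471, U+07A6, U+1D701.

U+1F4AB: 4-byte form → F0 9F 92 AB.
U+F47D: 3-byte form → EF 91 BD.
U+9C375: 4-byte form → F2 9C 8D B5.
U+1F694: 4-byte form → F0 9F 9A 94.
U+B7471: 4-byte form → F2 B7 91 B1.
U+07A6: 2-byte form → DE A6.
U+1D701: 4-byte form → F0 9D 9C 81.
Concatenated (25 bytes): F0 9F 92 AB EF 91 BD F2 9C 8D B5 F0 9F 9A 94 F2 B7 91 B1 DE A6 F0 9D 9C 81.

F0 9F 92 AB EF 91 BD F2 9C 8D B5 F0 9F 9A 94 F2 B7 91 B1 DE A6 F0 9D 9C 81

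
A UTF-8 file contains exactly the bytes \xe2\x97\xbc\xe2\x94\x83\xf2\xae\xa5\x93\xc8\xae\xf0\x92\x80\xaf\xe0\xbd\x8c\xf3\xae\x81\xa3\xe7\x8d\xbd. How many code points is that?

Byte at offset 0: 0xE2 = 11100010 → 3-byte char (#1). Advance 3.
Byte at offset 3: 0xE2 = 11100010 → 3-byte char (#2). Advance 3.
Byte at offset 6: 0xF2 = 11110010 → 4-byte char (#3). Advance 4.
Byte at offset 10: 0xC8 = 11001000 → 2-byte char (#4). Advance 2.
Byte at offset 12: 0xF0 = 11110000 → 4-byte char (#5). Advance 4.
Byte at offset 16: 0xE0 = 11100000 → 3-byte char (#6). Advance 3.
Byte at offset 19: 0xF3 = 11110011 → 4-byte char (#7). Advance 4.
Byte at offset 23: 0xE7 = 11100111 → 3-byte char (#8). Advance 3.
Reached end at offset 26 after 8 code points.

8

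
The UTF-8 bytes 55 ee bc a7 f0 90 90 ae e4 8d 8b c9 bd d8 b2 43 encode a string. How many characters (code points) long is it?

7

Byte at offset 0: 0x55 = 01010101 → 1-byte char (#1). Advance 1.
Byte at offset 1: 0xEE = 11101110 → 3-byte char (#2). Advance 3.
Byte at offset 4: 0xF0 = 11110000 → 4-byte char (#3). Advance 4.
Byte at offset 8: 0xE4 = 11100100 → 3-byte char (#4). Advance 3.
Byte at offset 11: 0xC9 = 11001001 → 2-byte char (#5). Advance 2.
Byte at offset 13: 0xD8 = 11011000 → 2-byte char (#6). Advance 2.
Byte at offset 15: 0x43 = 01000011 → 1-byte char (#7). Advance 1.
Reached end at offset 16 after 7 code points.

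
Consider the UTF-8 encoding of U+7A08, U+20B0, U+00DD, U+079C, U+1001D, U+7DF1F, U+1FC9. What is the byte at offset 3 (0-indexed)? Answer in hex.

U+7A08 → 3-byte form E7 A8 88 at offsets 0–2.
U+20B0 → 3-byte form E2 82 B0 at offsets 3–5.
Offset 3 falls in char 2's range; it's byte 1 of E2 82 B0 = 0xE2.

0xE2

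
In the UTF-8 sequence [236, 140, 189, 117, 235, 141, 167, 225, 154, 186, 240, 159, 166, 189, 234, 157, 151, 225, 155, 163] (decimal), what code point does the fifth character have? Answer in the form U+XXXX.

Offset 0: leading byte 0xEC = 11101100 → 3-byte char #1 = EC 8C BD.
Offset 3: leading byte 0x75 = 01110101 → 1-byte char #2 = 75.
Offset 4: leading byte 0xEB = 11101011 → 3-byte char #3 = EB 8D A7.
Offset 7: leading byte 0xE1 = 11100001 → 3-byte char #4 = E1 9A BA.
Offset 10: leading byte 0xF0 = 11110000 → 4-byte char #5 = F0 9F A6 BD.
Leading byte 0xF0 = 11110000 matches 11110xxx → 4-byte sequence.
Byte 1: 0xF0 = 11110000, payload 000 (3 bits).
Byte 2: 0x9F = 10011111 (10xxxxxx ✓), payload 011111.
Byte 3: 0xA6 = 10100110 (10xxxxxx ✓), payload 100110.
Byte 4: 0xBD = 10111101 (10xxxxxx ✓), payload 111101.
Concatenate: 000011111100110111101 = 0x1F9BD (21 bits → U+1F9BD).

U+1F9BD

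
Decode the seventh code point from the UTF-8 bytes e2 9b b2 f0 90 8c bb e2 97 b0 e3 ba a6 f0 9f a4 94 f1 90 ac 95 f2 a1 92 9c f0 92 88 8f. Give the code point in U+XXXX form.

U+A149C

Offset 0: leading byte 0xE2 = 11100010 → 3-byte char #1 = E2 9B B2.
Offset 3: leading byte 0xF0 = 11110000 → 4-byte char #2 = F0 90 8C BB.
Offset 7: leading byte 0xE2 = 11100010 → 3-byte char #3 = E2 97 B0.
Offset 10: leading byte 0xE3 = 11100011 → 3-byte char #4 = E3 BA A6.
Offset 13: leading byte 0xF0 = 11110000 → 4-byte char #5 = F0 9F A4 94.
Offset 17: leading byte 0xF1 = 11110001 → 4-byte char #6 = F1 90 AC 95.
Offset 21: leading byte 0xF2 = 11110010 → 4-byte char #7 = F2 A1 92 9C.
Leading byte 0xF2 = 11110010 matches 11110xxx → 4-byte sequence.
Byte 1: 0xF2 = 11110010, payload 010 (3 bits).
Byte 2: 0xA1 = 10100001 (10xxxxxx ✓), payload 100001.
Byte 3: 0x92 = 10010010 (10xxxxxx ✓), payload 010010.
Byte 4: 0x9C = 10011100 (10xxxxxx ✓), payload 011100.
Concatenate: 010100001010010011100 = 0xA149C (21 bits → U+A149C).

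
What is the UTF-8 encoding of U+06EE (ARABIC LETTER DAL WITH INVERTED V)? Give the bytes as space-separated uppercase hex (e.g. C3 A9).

U+06EE = 0x6EE = 1774 decimal. In range U+0080–U+07FF → 2-byte form: 110xxxxx 10xxxxxx.
Binary (11 bits): 11011101110.
Split 5+6: 11011 | 101110.
Byte 1: 11011011 = 0xDB.
Byte 2: 10101110 = 0xAE.

DB AE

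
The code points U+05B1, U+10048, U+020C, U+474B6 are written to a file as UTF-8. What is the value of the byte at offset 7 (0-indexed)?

0x8C

U+05B1 → 2-byte form D6 B1 at offsets 0–1.
U+10048 → 4-byte form F0 90 81 88 at offsets 2–5.
U+020C → 2-byte form C8 8C at offsets 6–7.
Offset 7 falls in char 3's range; it's byte 2 of C8 8C = 0x8C.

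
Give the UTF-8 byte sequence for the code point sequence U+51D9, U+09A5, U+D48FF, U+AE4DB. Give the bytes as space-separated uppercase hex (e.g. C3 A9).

E5 87 99 E0 A6 A5 F3 94 A3 BF F2 AE 93 9B

U+51D9: 3-byte form → E5 87 99.
U+09A5: 3-byte form → E0 A6 A5.
U+D48FF: 4-byte form → F3 94 A3 BF.
U+AE4DB: 4-byte form → F2 AE 93 9B.
Concatenated (14 bytes): E5 87 99 E0 A6 A5 F3 94 A3 BF F2 AE 93 9B.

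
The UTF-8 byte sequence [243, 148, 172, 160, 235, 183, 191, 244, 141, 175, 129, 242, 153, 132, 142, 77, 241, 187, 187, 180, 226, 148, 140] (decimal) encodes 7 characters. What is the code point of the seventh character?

U+250C

Offset 0: leading byte 0xF3 = 11110011 → 4-byte char #1 = F3 94 AC A0.
Offset 4: leading byte 0xEB = 11101011 → 3-byte char #2 = EB B7 BF.
Offset 7: leading byte 0xF4 = 11110100 → 4-byte char #3 = F4 8D AF 81.
Offset 11: leading byte 0xF2 = 11110010 → 4-byte char #4 = F2 99 84 8E.
Offset 15: leading byte 0x4D = 01001101 → 1-byte char #5 = 4D.
Offset 16: leading byte 0xF1 = 11110001 → 4-byte char #6 = F1 BB BB B4.
Offset 20: leading byte 0xE2 = 11100010 → 3-byte char #7 = E2 94 8C.
Leading byte 0xE2 = 11100010 matches 1110xxxx → 3-byte sequence.
Byte 1: 0xE2 = 11100010, payload 0010 (4 bits).
Byte 2: 0x94 = 10010100 (10xxxxxx ✓), payload 010100.
Byte 3: 0x8C = 10001100 (10xxxxxx ✓), payload 001100.
Concatenate: 0010010100001100 = 0x250C (16 bits → U+250C).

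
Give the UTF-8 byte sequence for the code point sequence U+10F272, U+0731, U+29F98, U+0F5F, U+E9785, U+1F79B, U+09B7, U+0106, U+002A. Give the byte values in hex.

F4 8F 89 B2 DC B1 F0 A9 BE 98 E0 BD 9F F3 A9 9E 85 F0 9F 9E 9B E0 A6 B7 C4 86 2A

U+10F272: 4-byte form → F4 8F 89 B2.
U+0731: 2-byte form → DC B1.
U+29F98: 4-byte form → F0 A9 BE 98.
U+0F5F: 3-byte form → E0 BD 9F.
U+E9785: 4-byte form → F3 A9 9E 85.
U+1F79B: 4-byte form → F0 9F 9E 9B.
U+09B7: 3-byte form → E0 A6 B7.
U+0106: 2-byte form → C4 86.
U+002A: 1-byte form → 2A.
Concatenated (27 bytes): F4 8F 89 B2 DC B1 F0 A9 BE 98 E0 BD 9F F3 A9 9E 85 F0 9F 9E 9B E0 A6 B7 C4 86 2A.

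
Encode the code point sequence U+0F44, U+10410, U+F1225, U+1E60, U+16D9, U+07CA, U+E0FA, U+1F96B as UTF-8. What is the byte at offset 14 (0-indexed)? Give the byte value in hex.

U+0F44 → 3-byte form E0 BD 84 at offsets 0–2.
U+10410 → 4-byte form F0 90 90 90 at offsets 3–6.
U+F1225 → 4-byte form F3 B1 88 A5 at offsets 7–10.
U+1E60 → 3-byte form E1 B9 A0 at offsets 11–13.
U+16D9 → 3-byte form E1 9B 99 at offsets 14–16.
Offset 14 falls in char 5's range; it's byte 1 of E1 9B 99 = 0xE1.

0xE1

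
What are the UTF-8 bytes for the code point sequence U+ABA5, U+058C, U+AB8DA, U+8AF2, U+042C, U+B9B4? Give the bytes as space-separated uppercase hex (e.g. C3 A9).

EA AE A5 D6 8C F2 AB A3 9A E8 AB B2 D0 AC EB A6 B4

U+ABA5: 3-byte form → EA AE A5.
U+058C: 2-byte form → D6 8C.
U+AB8DA: 4-byte form → F2 AB A3 9A.
U+8AF2: 3-byte form → E8 AB B2.
U+042C: 2-byte form → D0 AC.
U+B9B4: 3-byte form → EB A6 B4.
Concatenated (17 bytes): EA AE A5 D6 8C F2 AB A3 9A E8 AB B2 D0 AC EB A6 B4.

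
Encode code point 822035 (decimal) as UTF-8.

U+C8B13 = 0xC8B13 = 822035 decimal. In range U+10000–U+10FFFF → 4-byte form: 11110xxx 10xxxxxx 10xxxxxx 10xxxxxx.
Binary (21 bits): 011001000101100010011.
Split 3+6+6+6: 011 | 001000 | 101100 | 010011.
Byte 1: 11110011 = 0xF3.
Byte 2: 10001000 = 0x88.
Byte 3: 10101100 = 0xAC.
Byte 4: 10010011 = 0x93.

F3 88 AC 93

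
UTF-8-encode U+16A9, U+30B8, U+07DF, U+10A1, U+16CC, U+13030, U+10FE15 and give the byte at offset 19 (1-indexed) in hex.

1-indexed offset 19 is 0-indexed offset 18.
U+16A9 → 3-byte form E1 9A A9 at offsets 0–2.
U+30B8 → 3-byte form E3 82 B8 at offsets 3–5.
U+07DF → 2-byte form DF 9F at offsets 6–7.
U+10A1 → 3-byte form E1 82 A1 at offsets 8–10.
U+16CC → 3-byte form E1 9B 8C at offsets 11–13.
U+13030 → 4-byte form F0 93 80 B0 at offsets 14–17.
U+10FE15 → 4-byte form F4 8F B8 95 at offsets 18–21.
Offset 18 falls in char 7's range; it's byte 1 of F4 8F B8 95 = 0xF4.

0xF4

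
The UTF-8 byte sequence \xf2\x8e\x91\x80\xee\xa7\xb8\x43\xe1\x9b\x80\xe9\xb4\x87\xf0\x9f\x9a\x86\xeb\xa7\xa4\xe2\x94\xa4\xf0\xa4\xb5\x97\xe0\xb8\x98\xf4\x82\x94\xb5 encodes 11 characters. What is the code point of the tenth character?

Offset 0: leading byte 0xF2 = 11110010 → 4-byte char #1 = F2 8E 91 80.
Offset 4: leading byte 0xEE = 11101110 → 3-byte char #2 = EE A7 B8.
Offset 7: leading byte 0x43 = 01000011 → 1-byte char #3 = 43.
Offset 8: leading byte 0xE1 = 11100001 → 3-byte char #4 = E1 9B 80.
Offset 11: leading byte 0xE9 = 11101001 → 3-byte char #5 = E9 B4 87.
Offset 14: leading byte 0xF0 = 11110000 → 4-byte char #6 = F0 9F 9A 86.
Offset 18: leading byte 0xEB = 11101011 → 3-byte char #7 = EB A7 A4.
Offset 21: leading byte 0xE2 = 11100010 → 3-byte char #8 = E2 94 A4.
Offset 24: leading byte 0xF0 = 11110000 → 4-byte char #9 = F0 A4 B5 97.
Offset 28: leading byte 0xE0 = 11100000 → 3-byte char #10 = E0 B8 98.
Leading byte 0xE0 = 11100000 matches 1110xxxx → 3-byte sequence.
Byte 1: 0xE0 = 11100000, payload 0000 (4 bits).
Byte 2: 0xB8 = 10111000 (10xxxxxx ✓), payload 111000.
Byte 3: 0x98 = 10011000 (10xxxxxx ✓), payload 011000.
Concatenate: 0000111000011000 = 0xE18 (16 bits → U+0E18).

U+0E18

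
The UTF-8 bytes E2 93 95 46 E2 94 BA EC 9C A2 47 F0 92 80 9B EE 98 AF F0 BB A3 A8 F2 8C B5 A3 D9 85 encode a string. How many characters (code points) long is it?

Byte at offset 0: 0xE2 = 11100010 → 3-byte char (#1). Advance 3.
Byte at offset 3: 0x46 = 01000110 → 1-byte char (#2). Advance 1.
Byte at offset 4: 0xE2 = 11100010 → 3-byte char (#3). Advance 3.
Byte at offset 7: 0xEC = 11101100 → 3-byte char (#4). Advance 3.
Byte at offset 10: 0x47 = 01000111 → 1-byte char (#5). Advance 1.
Byte at offset 11: 0xF0 = 11110000 → 4-byte char (#6). Advance 4.
Byte at offset 15: 0xEE = 11101110 → 3-byte char (#7). Advance 3.
Byte at offset 18: 0xF0 = 11110000 → 4-byte char (#8). Advance 4.
Byte at offset 22: 0xF2 = 11110010 → 4-byte char (#9). Advance 4.
Byte at offset 26: 0xD9 = 11011001 → 2-byte char (#10). Advance 2.
Reached end at offset 28 after 10 code points.

10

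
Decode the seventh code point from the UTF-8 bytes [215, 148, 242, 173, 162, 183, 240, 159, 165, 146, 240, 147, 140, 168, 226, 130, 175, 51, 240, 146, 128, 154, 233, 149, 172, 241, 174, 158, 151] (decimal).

U+1201A

Offset 0: leading byte 0xD7 = 11010111 → 2-byte char #1 = D7 94.
Offset 2: leading byte 0xF2 = 11110010 → 4-byte char #2 = F2 AD A2 B7.
Offset 6: leading byte 0xF0 = 11110000 → 4-byte char #3 = F0 9F A5 92.
Offset 10: leading byte 0xF0 = 11110000 → 4-byte char #4 = F0 93 8C A8.
Offset 14: leading byte 0xE2 = 11100010 → 3-byte char #5 = E2 82 AF.
Offset 17: leading byte 0x33 = 00110011 → 1-byte char #6 = 33.
Offset 18: leading byte 0xF0 = 11110000 → 4-byte char #7 = F0 92 80 9A.
Leading byte 0xF0 = 11110000 matches 11110xxx → 4-byte sequence.
Byte 1: 0xF0 = 11110000, payload 000 (3 bits).
Byte 2: 0x92 = 10010010 (10xxxxxx ✓), payload 010010.
Byte 3: 0x80 = 10000000 (10xxxxxx ✓), payload 000000.
Byte 4: 0x9A = 10011010 (10xxxxxx ✓), payload 011010.
Concatenate: 000010010000000011010 = 0x1201A (21 bits → U+1201A).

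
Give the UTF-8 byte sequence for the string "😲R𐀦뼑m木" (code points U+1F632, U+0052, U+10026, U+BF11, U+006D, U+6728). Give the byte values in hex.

U+1F632: 4-byte form → F0 9F 98 B2.
U+0052: 1-byte form → 52.
U+10026: 4-byte form → F0 90 80 A6.
U+BF11: 3-byte form → EB BC 91.
U+006D: 1-byte form → 6D.
U+6728: 3-byte form → E6 9C A8.
Concatenated (16 bytes): F0 9F 98 B2 52 F0 90 80 A6 EB BC 91 6D E6 9C A8.

F0 9F 98 B2 52 F0 90 80 A6 EB BC 91 6D E6 9C A8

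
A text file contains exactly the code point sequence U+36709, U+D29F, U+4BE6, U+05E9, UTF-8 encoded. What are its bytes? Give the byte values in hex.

F0 B6 9C 89 ED 8A 9F E4 AF A6 D7 A9

U+36709: 4-byte form → F0 B6 9C 89.
U+D29F: 3-byte form → ED 8A 9F.
U+4BE6: 3-byte form → E4 AF A6.
U+05E9: 2-byte form → D7 A9.
Concatenated (12 bytes): F0 B6 9C 89 ED 8A 9F E4 AF A6 D7 A9.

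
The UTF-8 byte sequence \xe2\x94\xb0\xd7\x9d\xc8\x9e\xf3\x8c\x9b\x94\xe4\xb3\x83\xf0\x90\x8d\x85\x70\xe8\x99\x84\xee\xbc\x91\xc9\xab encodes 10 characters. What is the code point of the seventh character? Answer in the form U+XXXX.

U+0070

Offset 0: leading byte 0xE2 = 11100010 → 3-byte char #1 = E2 94 B0.
Offset 3: leading byte 0xD7 = 11010111 → 2-byte char #2 = D7 9D.
Offset 5: leading byte 0xC8 = 11001000 → 2-byte char #3 = C8 9E.
Offset 7: leading byte 0xF3 = 11110011 → 4-byte char #4 = F3 8C 9B 94.
Offset 11: leading byte 0xE4 = 11100100 → 3-byte char #5 = E4 B3 83.
Offset 14: leading byte 0xF0 = 11110000 → 4-byte char #6 = F0 90 8D 85.
Offset 18: leading byte 0x70 = 01110000 → 1-byte char #7 = 70.
Leading byte 0x70 = 01110000 matches 0xxxxxxx → 1-byte sequence.
Byte 1: 0x70 = 01110000, payload 1110000 (7 bits).
Concatenate: 1110000 = 0x70 (7 bits → U+0070).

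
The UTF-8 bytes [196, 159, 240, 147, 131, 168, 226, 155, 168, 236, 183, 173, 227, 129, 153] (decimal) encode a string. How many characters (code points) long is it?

Byte at offset 0: 0xC4 = 11000100 → 2-byte char (#1). Advance 2.
Byte at offset 2: 0xF0 = 11110000 → 4-byte char (#2). Advance 4.
Byte at offset 6: 0xE2 = 11100010 → 3-byte char (#3). Advance 3.
Byte at offset 9: 0xEC = 11101100 → 3-byte char (#4). Advance 3.
Byte at offset 12: 0xE3 = 11100011 → 3-byte char (#5). Advance 3.
Reached end at offset 15 after 5 code points.

5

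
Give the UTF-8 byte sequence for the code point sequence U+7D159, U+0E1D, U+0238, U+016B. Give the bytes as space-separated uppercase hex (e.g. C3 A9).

U+7D159: 4-byte form → F1 BD 85 99.
U+0E1D: 3-byte form → E0 B8 9D.
U+0238: 2-byte form → C8 B8.
U+016B: 2-byte form → C5 AB.
Concatenated (11 bytes): F1 BD 85 99 E0 B8 9D C8 B8 C5 AB.

F1 BD 85 99 E0 B8 9D C8 B8 C5 AB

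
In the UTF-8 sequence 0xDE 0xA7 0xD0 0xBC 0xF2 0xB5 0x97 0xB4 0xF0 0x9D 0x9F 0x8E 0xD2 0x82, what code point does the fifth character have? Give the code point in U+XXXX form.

U+0482

Offset 0: leading byte 0xDE = 11011110 → 2-byte char #1 = DE A7.
Offset 2: leading byte 0xD0 = 11010000 → 2-byte char #2 = D0 BC.
Offset 4: leading byte 0xF2 = 11110010 → 4-byte char #3 = F2 B5 97 B4.
Offset 8: leading byte 0xF0 = 11110000 → 4-byte char #4 = F0 9D 9F 8E.
Offset 12: leading byte 0xD2 = 11010010 → 2-byte char #5 = D2 82.
Leading byte 0xD2 = 11010010 matches 110xxxxx → 2-byte sequence.
Byte 1: 0xD2 = 11010010, payload 10010 (5 bits).
Byte 2: 0x82 = 10000010 (10xxxxxx ✓), payload 000010.
Concatenate: 10010000010 = 0x482 (11 bits → U+0482).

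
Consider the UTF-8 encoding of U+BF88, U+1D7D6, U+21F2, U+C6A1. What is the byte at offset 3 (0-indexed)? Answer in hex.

U+BF88 → 3-byte form EB BE 88 at offsets 0–2.
U+1D7D6 → 4-byte form F0 9D 9F 96 at offsets 3–6.
Offset 3 falls in char 2's range; it's byte 1 of F0 9D 9F 96 = 0xF0.

0xF0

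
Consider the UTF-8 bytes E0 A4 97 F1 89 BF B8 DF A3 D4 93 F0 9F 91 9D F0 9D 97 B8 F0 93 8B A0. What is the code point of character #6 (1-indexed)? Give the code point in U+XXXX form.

U+1D5F8

Offset 0: leading byte 0xE0 = 11100000 → 3-byte char #1 = E0 A4 97.
Offset 3: leading byte 0xF1 = 11110001 → 4-byte char #2 = F1 89 BF B8.
Offset 7: leading byte 0xDF = 11011111 → 2-byte char #3 = DF A3.
Offset 9: leading byte 0xD4 = 11010100 → 2-byte char #4 = D4 93.
Offset 11: leading byte 0xF0 = 11110000 → 4-byte char #5 = F0 9F 91 9D.
Offset 15: leading byte 0xF0 = 11110000 → 4-byte char #6 = F0 9D 97 B8.
Leading byte 0xF0 = 11110000 matches 11110xxx → 4-byte sequence.
Byte 1: 0xF0 = 11110000, payload 000 (3 bits).
Byte 2: 0x9D = 10011101 (10xxxxxx ✓), payload 011101.
Byte 3: 0x97 = 10010111 (10xxxxxx ✓), payload 010111.
Byte 4: 0xB8 = 10111000 (10xxxxxx ✓), payload 111000.
Concatenate: 000011101010111111000 = 0x1D5F8 (21 bits → U+1D5F8).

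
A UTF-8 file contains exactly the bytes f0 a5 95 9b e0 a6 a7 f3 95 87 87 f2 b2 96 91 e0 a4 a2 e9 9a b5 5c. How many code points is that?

7

Byte at offset 0: 0xF0 = 11110000 → 4-byte char (#1). Advance 4.
Byte at offset 4: 0xE0 = 11100000 → 3-byte char (#2). Advance 3.
Byte at offset 7: 0xF3 = 11110011 → 4-byte char (#3). Advance 4.
Byte at offset 11: 0xF2 = 11110010 → 4-byte char (#4). Advance 4.
Byte at offset 15: 0xE0 = 11100000 → 3-byte char (#5). Advance 3.
Byte at offset 18: 0xE9 = 11101001 → 3-byte char (#6). Advance 3.
Byte at offset 21: 0x5C = 01011100 → 1-byte char (#7). Advance 1.
Reached end at offset 22 after 7 code points.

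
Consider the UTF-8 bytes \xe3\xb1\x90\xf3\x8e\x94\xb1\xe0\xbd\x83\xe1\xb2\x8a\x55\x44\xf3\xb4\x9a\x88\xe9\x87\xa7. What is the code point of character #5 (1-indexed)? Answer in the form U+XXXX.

Offset 0: leading byte 0xE3 = 11100011 → 3-byte char #1 = E3 B1 90.
Offset 3: leading byte 0xF3 = 11110011 → 4-byte char #2 = F3 8E 94 B1.
Offset 7: leading byte 0xE0 = 11100000 → 3-byte char #3 = E0 BD 83.
Offset 10: leading byte 0xE1 = 11100001 → 3-byte char #4 = E1 B2 8A.
Offset 13: leading byte 0x55 = 01010101 → 1-byte char #5 = 55.
Leading byte 0x55 = 01010101 matches 0xxxxxxx → 1-byte sequence.
Byte 1: 0x55 = 01010101, payload 1010101 (7 bits).
Concatenate: 1010101 = 0x55 (7 bits → U+0055).

U+0055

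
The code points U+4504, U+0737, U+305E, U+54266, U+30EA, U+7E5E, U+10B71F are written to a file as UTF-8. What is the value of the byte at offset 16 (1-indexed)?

0xE7

1-indexed offset 16 is 0-indexed offset 15.
U+4504 → 3-byte form E4 94 84 at offsets 0–2.
U+0737 → 2-byte form DC B7 at offsets 3–4.
U+305E → 3-byte form E3 81 9E at offsets 5–7.
U+54266 → 4-byte form F1 94 89 A6 at offsets 8–11.
U+30EA → 3-byte form E3 83 AA at offsets 12–14.
U+7E5E → 3-byte form E7 B9 9E at offsets 15–17.
Offset 15 falls in char 6's range; it's byte 1 of E7 B9 9E = 0xE7.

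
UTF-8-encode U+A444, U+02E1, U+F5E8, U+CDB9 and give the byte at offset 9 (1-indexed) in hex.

1-indexed offset 9 is 0-indexed offset 8.
U+A444 → 3-byte form EA 91 84 at offsets 0–2.
U+02E1 → 2-byte form CB A1 at offsets 3–4.
U+F5E8 → 3-byte form EF 97 A8 at offsets 5–7.
U+CDB9 → 3-byte form EC B6 B9 at offsets 8–10.
Offset 8 falls in char 4's range; it's byte 1 of EC B6 B9 = 0xEC.

0xEC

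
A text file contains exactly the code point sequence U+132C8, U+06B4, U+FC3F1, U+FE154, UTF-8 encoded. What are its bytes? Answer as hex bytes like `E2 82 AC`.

F0 93 8B 88 DA B4 F3 BC 8F B1 F3 BE 85 94

U+132C8: 4-byte form → F0 93 8B 88.
U+06B4: 2-byte form → DA B4.
U+FC3F1: 4-byte form → F3 BC 8F B1.
U+FE154: 4-byte form → F3 BE 85 94.
Concatenated (14 bytes): F0 93 8B 88 DA B4 F3 BC 8F B1 F3 BE 85 94.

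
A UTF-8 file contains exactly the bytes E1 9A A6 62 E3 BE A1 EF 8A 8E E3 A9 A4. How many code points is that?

Byte at offset 0: 0xE1 = 11100001 → 3-byte char (#1). Advance 3.
Byte at offset 3: 0x62 = 01100010 → 1-byte char (#2). Advance 1.
Byte at offset 4: 0xE3 = 11100011 → 3-byte char (#3). Advance 3.
Byte at offset 7: 0xEF = 11101111 → 3-byte char (#4). Advance 3.
Byte at offset 10: 0xE3 = 11100011 → 3-byte char (#5). Advance 3.
Reached end at offset 13 after 5 code points.

5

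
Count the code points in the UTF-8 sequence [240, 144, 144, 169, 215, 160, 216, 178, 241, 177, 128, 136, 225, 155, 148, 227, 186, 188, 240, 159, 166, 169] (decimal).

7

Byte at offset 0: 0xF0 = 11110000 → 4-byte char (#1). Advance 4.
Byte at offset 4: 0xD7 = 11010111 → 2-byte char (#2). Advance 2.
Byte at offset 6: 0xD8 = 11011000 → 2-byte char (#3). Advance 2.
Byte at offset 8: 0xF1 = 11110001 → 4-byte char (#4). Advance 4.
Byte at offset 12: 0xE1 = 11100001 → 3-byte char (#5). Advance 3.
Byte at offset 15: 0xE3 = 11100011 → 3-byte char (#6). Advance 3.
Byte at offset 18: 0xF0 = 11110000 → 4-byte char (#7). Advance 4.
Reached end at offset 22 after 7 code points.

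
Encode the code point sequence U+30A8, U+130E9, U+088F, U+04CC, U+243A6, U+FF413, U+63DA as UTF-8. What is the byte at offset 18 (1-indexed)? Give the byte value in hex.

1-indexed offset 18 is 0-indexed offset 17.
U+30A8 → 3-byte form E3 82 A8 at offsets 0–2.
U+130E9 → 4-byte form F0 93 83 A9 at offsets 3–6.
U+088F → 3-byte form E0 A2 8F at offsets 7–9.
U+04CC → 2-byte form D3 8C at offsets 10–11.
U+243A6 → 4-byte form F0 A4 8E A6 at offsets 12–15.
U+FF413 → 4-byte form F3 BF 90 93 at offsets 16–19.
Offset 17 falls in char 6's range; it's byte 2 of F3 BF 90 93 = 0xBF.

0xBF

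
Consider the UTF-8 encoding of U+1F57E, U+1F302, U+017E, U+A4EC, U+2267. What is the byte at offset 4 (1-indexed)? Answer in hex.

0xBE

1-indexed offset 4 is 0-indexed offset 3.
U+1F57E → 4-byte form F0 9F 95 BE at offsets 0–3.
Offset 3 falls in char 1's range; it's byte 4 of F0 9F 95 BE = 0xBE.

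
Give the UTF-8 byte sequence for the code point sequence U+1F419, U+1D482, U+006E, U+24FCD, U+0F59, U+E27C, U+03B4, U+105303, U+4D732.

U+1F419: 4-byte form → F0 9F 90 99.
U+1D482: 4-byte form → F0 9D 92 82.
U+006E: 1-byte form → 6E.
U+24FCD: 4-byte form → F0 A4 BF 8D.
U+0F59: 3-byte form → E0 BD 99.
U+E27C: 3-byte form → EE 89 BC.
U+03B4: 2-byte form → CE B4.
U+105303: 4-byte form → F4 85 8C 83.
U+4D732: 4-byte form → F1 8D 9C B2.
Concatenated (29 bytes): F0 9F 90 99 F0 9D 92 82 6E F0 A4 BF 8D E0 BD 99 EE 89 BC CE B4 F4 85 8C 83 F1 8D 9C B2.

F0 9F 90 99 F0 9D 92 82 6E F0 A4 BF 8D E0 BD 99 EE 89 BC CE B4 F4 85 8C 83 F1 8D 9C B2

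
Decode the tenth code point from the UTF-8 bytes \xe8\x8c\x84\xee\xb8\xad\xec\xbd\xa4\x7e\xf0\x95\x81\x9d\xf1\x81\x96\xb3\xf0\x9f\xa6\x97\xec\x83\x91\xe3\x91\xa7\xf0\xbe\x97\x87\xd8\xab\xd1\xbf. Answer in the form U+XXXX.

Offset 0: leading byte 0xE8 = 11101000 → 3-byte char #1 = E8 8C 84.
Offset 3: leading byte 0xEE = 11101110 → 3-byte char #2 = EE B8 AD.
Offset 6: leading byte 0xEC = 11101100 → 3-byte char #3 = EC BD A4.
Offset 9: leading byte 0x7E = 01111110 → 1-byte char #4 = 7E.
Offset 10: leading byte 0xF0 = 11110000 → 4-byte char #5 = F0 95 81 9D.
Offset 14: leading byte 0xF1 = 11110001 → 4-byte char #6 = F1 81 96 B3.
Offset 18: leading byte 0xF0 = 11110000 → 4-byte char #7 = F0 9F A6 97.
Offset 22: leading byte 0xEC = 11101100 → 3-byte char #8 = EC 83 91.
Offset 25: leading byte 0xE3 = 11100011 → 3-byte char #9 = E3 91 A7.
Offset 28: leading byte 0xF0 = 11110000 → 4-byte char #10 = F0 BE 97 87.
Leading byte 0xF0 = 11110000 matches 11110xxx → 4-byte sequence.
Byte 1: 0xF0 = 11110000, payload 000 (3 bits).
Byte 2: 0xBE = 10111110 (10xxxxxx ✓), payload 111110.
Byte 3: 0x97 = 10010111 (10xxxxxx ✓), payload 010111.
Byte 4: 0x87 = 10000111 (10xxxxxx ✓), payload 000111.
Concatenate: 000111110010111000111 = 0x3E5C7 (21 bits → U+3E5C7).

U+3E5C7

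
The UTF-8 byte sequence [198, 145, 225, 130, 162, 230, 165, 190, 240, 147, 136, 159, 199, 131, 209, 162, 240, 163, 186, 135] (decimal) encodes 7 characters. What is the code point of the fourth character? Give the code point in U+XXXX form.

U+1321F

Offset 0: leading byte 0xC6 = 11000110 → 2-byte char #1 = C6 91.
Offset 2: leading byte 0xE1 = 11100001 → 3-byte char #2 = E1 82 A2.
Offset 5: leading byte 0xE6 = 11100110 → 3-byte char #3 = E6 A5 BE.
Offset 8: leading byte 0xF0 = 11110000 → 4-byte char #4 = F0 93 88 9F.
Leading byte 0xF0 = 11110000 matches 11110xxx → 4-byte sequence.
Byte 1: 0xF0 = 11110000, payload 000 (3 bits).
Byte 2: 0x93 = 10010011 (10xxxxxx ✓), payload 010011.
Byte 3: 0x88 = 10001000 (10xxxxxx ✓), payload 001000.
Byte 4: 0x9F = 10011111 (10xxxxxx ✓), payload 011111.
Concatenate: 000010011001000011111 = 0x1321F (21 bits → U+1321F).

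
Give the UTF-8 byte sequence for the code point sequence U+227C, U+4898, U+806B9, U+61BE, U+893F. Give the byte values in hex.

E2 89 BC E4 A2 98 F2 80 9A B9 E6 86 BE E8 A4 BF

U+227C: 3-byte form → E2 89 BC.
U+4898: 3-byte form → E4 A2 98.
U+806B9: 4-byte form → F2 80 9A B9.
U+61BE: 3-byte form → E6 86 BE.
U+893F: 3-byte form → E8 A4 BF.
Concatenated (16 bytes): E2 89 BC E4 A2 98 F2 80 9A B9 E6 86 BE E8 A4 BF.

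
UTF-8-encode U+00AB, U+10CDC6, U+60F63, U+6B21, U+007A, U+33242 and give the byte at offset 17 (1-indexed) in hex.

1-indexed offset 17 is 0-indexed offset 16.
U+00AB → 2-byte form C2 AB at offsets 0–1.
U+10CDC6 → 4-byte form F4 8C B7 86 at offsets 2–5.
U+60F63 → 4-byte form F1 A0 BD A3 at offsets 6–9.
U+6B21 → 3-byte form E6 AC A1 at offsets 10–12.
U+007A → 1-byte form 7A at offsets 13–13.
U+33242 → 4-byte form F0 B3 89 82 at offsets 14–17.
Offset 16 falls in char 6's range; it's byte 3 of F0 B3 89 82 = 0x89.

0x89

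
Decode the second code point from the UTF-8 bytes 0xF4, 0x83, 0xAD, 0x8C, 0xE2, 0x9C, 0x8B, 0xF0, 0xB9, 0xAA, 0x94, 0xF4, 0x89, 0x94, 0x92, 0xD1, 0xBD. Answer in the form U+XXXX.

Offset 0: leading byte 0xF4 = 11110100 → 4-byte char #1 = F4 83 AD 8C.
Offset 4: leading byte 0xE2 = 11100010 → 3-byte char #2 = E2 9C 8B.
Leading byte 0xE2 = 11100010 matches 1110xxxx → 3-byte sequence.
Byte 1: 0xE2 = 11100010, payload 0010 (4 bits).
Byte 2: 0x9C = 10011100 (10xxxxxx ✓), payload 011100.
Byte 3: 0x8B = 10001011 (10xxxxxx ✓), payload 001011.
Concatenate: 0010011100001011 = 0x270B (16 bits → U+270B).

U+270B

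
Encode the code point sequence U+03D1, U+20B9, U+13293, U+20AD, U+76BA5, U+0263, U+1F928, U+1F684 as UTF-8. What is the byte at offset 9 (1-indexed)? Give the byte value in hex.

1-indexed offset 9 is 0-indexed offset 8.
U+03D1 → 2-byte form CF 91 at offsets 0–1.
U+20B9 → 3-byte form E2 82 B9 at offsets 2–4.
U+13293 → 4-byte form F0 93 8A 93 at offsets 5–8.
Offset 8 falls in char 3's range; it's byte 4 of F0 93 8A 93 = 0x93.

0x93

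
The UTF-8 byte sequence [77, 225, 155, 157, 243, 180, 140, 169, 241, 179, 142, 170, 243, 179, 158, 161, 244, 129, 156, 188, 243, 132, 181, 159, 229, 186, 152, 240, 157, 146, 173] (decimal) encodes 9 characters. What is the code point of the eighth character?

Offset 0: leading byte 0x4D = 01001101 → 1-byte char #1 = 4D.
Offset 1: leading byte 0xE1 = 11100001 → 3-byte char #2 = E1 9B 9D.
Offset 4: leading byte 0xF3 = 11110011 → 4-byte char #3 = F3 B4 8C A9.
Offset 8: leading byte 0xF1 = 11110001 → 4-byte char #4 = F1 B3 8E AA.
Offset 12: leading byte 0xF3 = 11110011 → 4-byte char #5 = F3 B3 9E A1.
Offset 16: leading byte 0xF4 = 11110100 → 4-byte char #6 = F4 81 9C BC.
Offset 20: leading byte 0xF3 = 11110011 → 4-byte char #7 = F3 84 B5 9F.
Offset 24: leading byte 0xE5 = 11100101 → 3-byte char #8 = E5 BA 98.
Leading byte 0xE5 = 11100101 matches 1110xxxx → 3-byte sequence.
Byte 1: 0xE5 = 11100101, payload 0101 (4 bits).
Byte 2: 0xBA = 10111010 (10xxxxxx ✓), payload 111010.
Byte 3: 0x98 = 10011000 (10xxxxxx ✓), payload 011000.
Concatenate: 0101111010011000 = 0x5E98 (16 bits → U+5E98).

U+5E98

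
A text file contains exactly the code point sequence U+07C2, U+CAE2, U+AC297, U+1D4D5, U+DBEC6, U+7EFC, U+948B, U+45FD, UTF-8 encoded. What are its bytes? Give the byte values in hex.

U+07C2: 2-byte form → DF 82.
U+CAE2: 3-byte form → EC AB A2.
U+AC297: 4-byte form → F2 AC 8A 97.
U+1D4D5: 4-byte form → F0 9D 93 95.
U+DBEC6: 4-byte form → F3 9B BB 86.
U+7EFC: 3-byte form → E7 BB BC.
U+948B: 3-byte form → E9 92 8B.
U+45FD: 3-byte form → E4 97 BD.
Concatenated (26 bytes): DF 82 EC AB A2 F2 AC 8A 97 F0 9D 93 95 F3 9B BB 86 E7 BB BC E9 92 8B E4 97 BD.

DF 82 EC AB A2 F2 AC 8A 97 F0 9D 93 95 F3 9B BB 86 E7 BB BC E9 92 8B E4 97 BD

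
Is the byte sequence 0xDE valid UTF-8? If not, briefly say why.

Leading byte 0xDE = 11011110 → 2-byte form, but only 1 byte is present.

invalid (sequence truncated)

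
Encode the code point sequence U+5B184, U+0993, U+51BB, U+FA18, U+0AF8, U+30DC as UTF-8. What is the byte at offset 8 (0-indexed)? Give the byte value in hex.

U+5B184 → 4-byte form F1 9B 86 84 at offsets 0–3.
U+0993 → 3-byte form E0 A6 93 at offsets 4–6.
U+51BB → 3-byte form E5 86 BB at offsets 7–9.
Offset 8 falls in char 3's range; it's byte 2 of E5 86 BB = 0x86.

0x86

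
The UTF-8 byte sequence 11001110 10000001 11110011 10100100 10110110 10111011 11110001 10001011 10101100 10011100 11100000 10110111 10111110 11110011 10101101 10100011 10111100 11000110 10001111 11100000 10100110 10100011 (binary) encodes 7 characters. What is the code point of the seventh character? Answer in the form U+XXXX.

Offset 0: leading byte 0xCE = 11001110 → 2-byte char #1 = CE 81.
Offset 2: leading byte 0xF3 = 11110011 → 4-byte char #2 = F3 A4 B6 BB.
Offset 6: leading byte 0xF1 = 11110001 → 4-byte char #3 = F1 8B AC 9C.
Offset 10: leading byte 0xE0 = 11100000 → 3-byte char #4 = E0 B7 BE.
Offset 13: leading byte 0xF3 = 11110011 → 4-byte char #5 = F3 AD A3 BC.
Offset 17: leading byte 0xC6 = 11000110 → 2-byte char #6 = C6 8F.
Offset 19: leading byte 0xE0 = 11100000 → 3-byte char #7 = E0 A6 A3.
Leading byte 0xE0 = 11100000 matches 1110xxxx → 3-byte sequence.
Byte 1: 0xE0 = 11100000, payload 0000 (4 bits).
Byte 2: 0xA6 = 10100110 (10xxxxxx ✓), payload 100110.
Byte 3: 0xA3 = 10100011 (10xxxxxx ✓), payload 100011.
Concatenate: 0000100110100011 = 0x9A3 (16 bits → U+09A3).

U+09A3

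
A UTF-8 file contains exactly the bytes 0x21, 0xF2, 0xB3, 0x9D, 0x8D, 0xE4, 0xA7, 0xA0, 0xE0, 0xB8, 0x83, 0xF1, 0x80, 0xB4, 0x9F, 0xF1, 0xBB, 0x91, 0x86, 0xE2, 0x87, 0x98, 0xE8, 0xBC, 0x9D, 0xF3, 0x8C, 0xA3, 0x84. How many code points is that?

Byte at offset 0: 0x21 = 00100001 → 1-byte char (#1). Advance 1.
Byte at offset 1: 0xF2 = 11110010 → 4-byte char (#2). Advance 4.
Byte at offset 5: 0xE4 = 11100100 → 3-byte char (#3). Advance 3.
Byte at offset 8: 0xE0 = 11100000 → 3-byte char (#4). Advance 3.
Byte at offset 11: 0xF1 = 11110001 → 4-byte char (#5). Advance 4.
Byte at offset 15: 0xF1 = 11110001 → 4-byte char (#6). Advance 4.
Byte at offset 19: 0xE2 = 11100010 → 3-byte char (#7). Advance 3.
Byte at offset 22: 0xE8 = 11101000 → 3-byte char (#8). Advance 3.
Byte at offset 25: 0xF3 = 11110011 → 4-byte char (#9). Advance 4.
Reached end at offset 29 after 9 code points.

9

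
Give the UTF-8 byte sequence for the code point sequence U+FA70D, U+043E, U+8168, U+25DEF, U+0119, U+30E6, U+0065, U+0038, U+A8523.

U+FA70D: 4-byte form → F3 BA 9C 8D.
U+043E: 2-byte form → D0 BE.
U+8168: 3-byte form → E8 85 A8.
U+25DEF: 4-byte form → F0 A5 B7 AF.
U+0119: 2-byte form → C4 99.
U+30E6: 3-byte form → E3 83 A6.
U+0065: 1-byte form → 65.
U+0038: 1-byte form → 38.
U+A8523: 4-byte form → F2 A8 94 A3.
Concatenated (24 bytes): F3 BA 9C 8D D0 BE E8 85 A8 F0 A5 B7 AF C4 99 E3 83 A6 65 38 F2 A8 94 A3.

F3 BA 9C 8D D0 BE E8 85 A8 F0 A5 B7 AF C4 99 E3 83 A6 65 38 F2 A8 94 A3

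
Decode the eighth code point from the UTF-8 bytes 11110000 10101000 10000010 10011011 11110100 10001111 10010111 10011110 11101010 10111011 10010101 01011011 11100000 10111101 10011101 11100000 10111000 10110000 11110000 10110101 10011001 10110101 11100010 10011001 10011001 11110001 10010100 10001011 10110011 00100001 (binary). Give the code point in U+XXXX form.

U+2659

Offset 0: leading byte 0xF0 = 11110000 → 4-byte char #1 = F0 A8 82 9B.
Offset 4: leading byte 0xF4 = 11110100 → 4-byte char #2 = F4 8F 97 9E.
Offset 8: leading byte 0xEA = 11101010 → 3-byte char #3 = EA BB 95.
Offset 11: leading byte 0x5B = 01011011 → 1-byte char #4 = 5B.
Offset 12: leading byte 0xE0 = 11100000 → 3-byte char #5 = E0 BD 9D.
Offset 15: leading byte 0xE0 = 11100000 → 3-byte char #6 = E0 B8 B0.
Offset 18: leading byte 0xF0 = 11110000 → 4-byte char #7 = F0 B5 99 B5.
Offset 22: leading byte 0xE2 = 11100010 → 3-byte char #8 = E2 99 99.
Leading byte 0xE2 = 11100010 matches 1110xxxx → 3-byte sequence.
Byte 1: 0xE2 = 11100010, payload 0010 (4 bits).
Byte 2: 0x99 = 10011001 (10xxxxxx ✓), payload 011001.
Byte 3: 0x99 = 10011001 (10xxxxxx ✓), payload 011001.
Concatenate: 0010011001011001 = 0x2659 (16 bits → U+2659).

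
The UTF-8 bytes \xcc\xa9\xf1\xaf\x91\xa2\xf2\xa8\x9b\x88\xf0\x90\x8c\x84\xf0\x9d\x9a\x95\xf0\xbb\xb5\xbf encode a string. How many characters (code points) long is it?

6

Byte at offset 0: 0xCC = 11001100 → 2-byte char (#1). Advance 2.
Byte at offset 2: 0xF1 = 11110001 → 4-byte char (#2). Advance 4.
Byte at offset 6: 0xF2 = 11110010 → 4-byte char (#3). Advance 4.
Byte at offset 10: 0xF0 = 11110000 → 4-byte char (#4). Advance 4.
Byte at offset 14: 0xF0 = 11110000 → 4-byte char (#5). Advance 4.
Byte at offset 18: 0xF0 = 11110000 → 4-byte char (#6). Advance 4.
Reached end at offset 22 after 6 code points.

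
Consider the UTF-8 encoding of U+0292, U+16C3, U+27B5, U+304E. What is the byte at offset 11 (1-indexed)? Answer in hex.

1-indexed offset 11 is 0-indexed offset 10.
U+0292 → 2-byte form CA 92 at offsets 0–1.
U+16C3 → 3-byte form E1 9B 83 at offsets 2–4.
U+27B5 → 3-byte form E2 9E B5 at offsets 5–7.
U+304E → 3-byte form E3 81 8E at offsets 8–10.
Offset 10 falls in char 4's range; it's byte 3 of E3 81 8E = 0x8E.

0x8E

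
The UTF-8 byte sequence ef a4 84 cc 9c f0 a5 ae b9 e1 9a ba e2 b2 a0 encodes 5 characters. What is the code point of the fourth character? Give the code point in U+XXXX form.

Offset 0: leading byte 0xEF = 11101111 → 3-byte char #1 = EF A4 84.
Offset 3: leading byte 0xCC = 11001100 → 2-byte char #2 = CC 9C.
Offset 5: leading byte 0xF0 = 11110000 → 4-byte char #3 = F0 A5 AE B9.
Offset 9: leading byte 0xE1 = 11100001 → 3-byte char #4 = E1 9A BA.
Leading byte 0xE1 = 11100001 matches 1110xxxx → 3-byte sequence.
Byte 1: 0xE1 = 11100001, payload 0001 (4 bits).
Byte 2: 0x9A = 10011010 (10xxxxxx ✓), payload 011010.
Byte 3: 0xBA = 10111010 (10xxxxxx ✓), payload 111010.
Concatenate: 0001011010111010 = 0x16BA (16 bits → U+16BA).

U+16BA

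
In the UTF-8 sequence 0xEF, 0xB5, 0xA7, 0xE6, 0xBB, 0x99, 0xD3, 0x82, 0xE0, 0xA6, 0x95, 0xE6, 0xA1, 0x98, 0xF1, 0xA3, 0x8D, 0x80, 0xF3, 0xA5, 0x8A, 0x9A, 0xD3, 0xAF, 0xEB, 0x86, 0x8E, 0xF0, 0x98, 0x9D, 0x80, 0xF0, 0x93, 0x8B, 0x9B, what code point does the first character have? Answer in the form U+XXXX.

Offset 0: leading byte 0xEF = 11101111 → 3-byte char #1 = EF B5 A7.
Leading byte 0xEF = 11101111 matches 1110xxxx → 3-byte sequence.
Byte 1: 0xEF = 11101111, payload 1111 (4 bits).
Byte 2: 0xB5 = 10110101 (10xxxxxx ✓), payload 110101.
Byte 3: 0xA7 = 10100111 (10xxxxxx ✓), payload 100111.
Concatenate: 1111110101100111 = 0xFD67 (16 bits → U+FD67).

U+FD67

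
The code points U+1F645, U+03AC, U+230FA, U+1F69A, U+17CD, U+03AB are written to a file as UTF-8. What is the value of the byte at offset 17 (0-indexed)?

0xCE

U+1F645 → 4-byte form F0 9F 99 85 at offsets 0–3.
U+03AC → 2-byte form CE AC at offsets 4–5.
U+230FA → 4-byte form F0 A3 83 BA at offsets 6–9.
U+1F69A → 4-byte form F0 9F 9A 9A at offsets 10–13.
U+17CD → 3-byte form E1 9F 8D at offsets 14–16.
U+03AB → 2-byte form CE AB at offsets 17–18.
Offset 17 falls in char 6's range; it's byte 1 of CE AB = 0xCE.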